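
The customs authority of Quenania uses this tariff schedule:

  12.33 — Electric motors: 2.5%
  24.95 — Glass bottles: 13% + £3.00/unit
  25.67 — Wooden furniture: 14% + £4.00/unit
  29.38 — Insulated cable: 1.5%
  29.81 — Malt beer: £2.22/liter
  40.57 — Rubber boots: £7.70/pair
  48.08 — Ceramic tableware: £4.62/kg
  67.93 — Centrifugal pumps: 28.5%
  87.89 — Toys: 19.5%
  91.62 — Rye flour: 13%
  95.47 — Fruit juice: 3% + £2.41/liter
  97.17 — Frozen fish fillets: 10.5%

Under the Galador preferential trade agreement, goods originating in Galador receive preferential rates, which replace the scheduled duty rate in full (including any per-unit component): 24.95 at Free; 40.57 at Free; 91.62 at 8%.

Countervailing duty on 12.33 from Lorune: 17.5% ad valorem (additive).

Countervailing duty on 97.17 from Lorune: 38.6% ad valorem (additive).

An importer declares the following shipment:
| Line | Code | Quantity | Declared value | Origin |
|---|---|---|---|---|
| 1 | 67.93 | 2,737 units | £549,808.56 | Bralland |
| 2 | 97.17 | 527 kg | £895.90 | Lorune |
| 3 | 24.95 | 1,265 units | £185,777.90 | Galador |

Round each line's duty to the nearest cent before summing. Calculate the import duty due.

Line 1 (67.93, Bralland, 2,737 units, £549,808.56):
Base rate for 67.93 is 28.5%.
Duty = £549,808.56 × 28.5% = £156,695.44.
Line 2 (97.17, Lorune, 527 kg, £895.90):
Base rate for 97.17 is 10.5%.
Additional duty on 97.17 from Lorune: +38.6%. Applied ad valorem rate: 10.5% + 38.6% = 49.1%.
Duty = £895.90 × 49.1% = £439.89.
Line 3 (24.95, Galador, 1,265 units, £185,777.90):
Base rate for 24.95 is 13% + £3.00/unit.
Origin Galador qualifies under the Quenania–Galador agreement and 24.95 is covered: preferential rate Free applies instead.
Duty = £185,777.90 × 0% = £0.00.
Total = £156,695.44 + £439.89 + £0.00 = £157,135.33.

£157,135.33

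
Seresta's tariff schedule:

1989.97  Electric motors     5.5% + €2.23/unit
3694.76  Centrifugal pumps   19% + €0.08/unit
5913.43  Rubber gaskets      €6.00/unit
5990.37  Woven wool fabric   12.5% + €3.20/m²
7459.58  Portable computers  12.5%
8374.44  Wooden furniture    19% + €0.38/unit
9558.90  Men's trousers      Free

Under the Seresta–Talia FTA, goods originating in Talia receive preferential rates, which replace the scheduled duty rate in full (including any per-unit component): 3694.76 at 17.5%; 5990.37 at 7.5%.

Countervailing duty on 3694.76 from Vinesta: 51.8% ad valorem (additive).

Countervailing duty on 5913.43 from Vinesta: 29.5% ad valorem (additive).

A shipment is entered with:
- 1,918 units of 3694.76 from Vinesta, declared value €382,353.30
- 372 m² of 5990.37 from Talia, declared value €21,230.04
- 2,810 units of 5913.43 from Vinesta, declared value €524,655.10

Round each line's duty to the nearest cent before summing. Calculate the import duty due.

€444,085.08

Line 1 (3694.76, Vinesta, 1,918 units, €382,353.30):
Base rate for 3694.76 is 19% + €0.08/unit.
3694.76 has an FTA preferential rate, but origin Vinesta is not Talia; base rate stands.
Additional duty on 3694.76 from Vinesta: +51.8%. Applied ad valorem rate: 19% + 51.8% = 70.8%.
Duty = €382,353.30 × 70.8% + 1,918 × €0.08 = €270,859.58.
Line 2 (5990.37, Talia, 372 m², €21,230.04):
Base rate for 5990.37 is 12.5% + €3.20/m².
Origin Talia qualifies under the Seresta–Talia agreement and 5990.37 is covered: preferential rate 7.5% applies instead.
Duty = €21,230.04 × 7.5% = €1,592.25.
Line 3 (5913.43, Vinesta, 2,810 units, €524,655.10):
Base rate for 5913.43 is €6.00/unit.
Additional duty on 5913.43 from Vinesta: +29.5% ad valorem. Applied ad valorem rate = 29.5%.
Duty = €524,655.10 × 29.5% + 2,810 × €6.00 = €171,633.25.
Total = €270,859.58 + €1,592.25 + €171,633.25 = €444,085.08.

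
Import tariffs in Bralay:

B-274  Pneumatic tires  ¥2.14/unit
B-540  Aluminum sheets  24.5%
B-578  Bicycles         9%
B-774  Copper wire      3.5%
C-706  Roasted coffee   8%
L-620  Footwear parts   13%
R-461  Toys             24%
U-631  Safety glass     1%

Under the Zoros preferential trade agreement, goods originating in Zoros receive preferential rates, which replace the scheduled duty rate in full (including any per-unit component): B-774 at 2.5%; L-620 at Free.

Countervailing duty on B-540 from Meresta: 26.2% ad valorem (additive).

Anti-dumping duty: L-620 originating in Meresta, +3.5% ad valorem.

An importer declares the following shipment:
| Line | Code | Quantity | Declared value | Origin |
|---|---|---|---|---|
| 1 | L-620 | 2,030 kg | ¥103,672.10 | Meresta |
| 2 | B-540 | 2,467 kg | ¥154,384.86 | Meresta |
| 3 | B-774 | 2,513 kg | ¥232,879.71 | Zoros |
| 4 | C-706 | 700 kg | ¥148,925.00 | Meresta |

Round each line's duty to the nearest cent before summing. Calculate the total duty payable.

¥113,115.01

Line 1 (L-620, Meresta, 2,030 kg, ¥103,672.10):
Base rate for L-620 is 13%.
L-620 has an FTA preferential rate, but origin Meresta is not Zoros; base rate stands.
Additional duty on L-620 from Meresta: +3.5%. Applied ad valorem rate: 13% + 3.5% = 16.5%.
Duty = ¥103,672.10 × 16.5% = ¥17,105.90.
Line 2 (B-540, Meresta, 2,467 kg, ¥154,384.86):
Base rate for B-540 is 24.5%.
Additional duty on B-540 from Meresta: +26.2%. Applied ad valorem rate: 24.5% + 26.2% = 50.7%.
Duty = ¥154,384.86 × 50.7% = ¥78,273.12.
Line 3 (B-774, Zoros, 2,513 kg, ¥232,879.71):
Base rate for B-774 is 3.5%.
Origin Zoros qualifies under the Bralay–Zoros agreement and B-774 is covered: preferential rate 2.5% applies instead.
Duty = ¥232,879.71 × 2.5% = ¥5,821.99.
Line 4 (C-706, Meresta, 700 kg, ¥148,925.00):
Base rate for C-706 is 8%.
Duty = ¥148,925.00 × 8% = ¥11,914.00.
Total = ¥17,105.90 + ¥78,273.12 + ¥5,821.99 + ¥11,914.00 = ¥113,115.01.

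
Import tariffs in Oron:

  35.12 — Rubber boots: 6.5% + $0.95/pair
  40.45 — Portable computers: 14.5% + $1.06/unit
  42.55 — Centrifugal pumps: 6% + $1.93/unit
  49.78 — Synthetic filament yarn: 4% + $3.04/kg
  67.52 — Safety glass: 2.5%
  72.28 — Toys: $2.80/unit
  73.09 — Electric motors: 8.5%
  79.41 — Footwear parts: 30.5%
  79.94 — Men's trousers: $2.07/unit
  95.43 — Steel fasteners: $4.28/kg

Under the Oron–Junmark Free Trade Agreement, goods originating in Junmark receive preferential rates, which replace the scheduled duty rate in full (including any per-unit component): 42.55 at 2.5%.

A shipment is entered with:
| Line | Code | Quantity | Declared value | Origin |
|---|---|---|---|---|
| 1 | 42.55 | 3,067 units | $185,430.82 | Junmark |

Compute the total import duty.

$4,635.77

Line 1 (42.55, Junmark, 3,067 units, $185,430.82):
Base rate for 42.55 is 6% + $1.93/unit.
Origin Junmark qualifies under the Oron–Junmark agreement and 42.55 is covered: preferential rate 2.5% applies instead.
Duty = $185,430.82 × 2.5% = $4,635.77.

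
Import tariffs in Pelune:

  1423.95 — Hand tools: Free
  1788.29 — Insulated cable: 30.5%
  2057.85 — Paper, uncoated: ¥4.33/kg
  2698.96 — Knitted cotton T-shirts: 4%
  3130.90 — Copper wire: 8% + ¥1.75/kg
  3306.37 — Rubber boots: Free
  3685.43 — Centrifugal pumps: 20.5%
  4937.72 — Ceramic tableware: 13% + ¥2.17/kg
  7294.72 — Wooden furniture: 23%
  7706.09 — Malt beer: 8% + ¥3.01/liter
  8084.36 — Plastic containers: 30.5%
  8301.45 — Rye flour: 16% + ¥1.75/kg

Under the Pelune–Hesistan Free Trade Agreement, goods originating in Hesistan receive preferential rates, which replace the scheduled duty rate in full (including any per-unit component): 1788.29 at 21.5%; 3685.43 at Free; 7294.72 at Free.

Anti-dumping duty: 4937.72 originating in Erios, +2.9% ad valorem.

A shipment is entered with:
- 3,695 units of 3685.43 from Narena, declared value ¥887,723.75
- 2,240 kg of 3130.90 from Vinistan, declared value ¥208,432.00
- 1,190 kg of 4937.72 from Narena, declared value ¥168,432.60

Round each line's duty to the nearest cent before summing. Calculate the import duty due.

¥227,056.47

Line 1 (3685.43, Narena, 3,695 units, ¥887,723.75):
Base rate for 3685.43 is 20.5%.
3685.43 has an FTA preferential rate, but origin Narena is not Hesistan; base rate stands.
Duty = ¥887,723.75 × 20.5% = ¥181,983.37.
Line 2 (3130.90, Vinistan, 2,240 kg, ¥208,432.00):
Base rate for 3130.90 is 8% + ¥1.75/kg.
Duty = ¥208,432.00 × 8% + 2,240 × ¥1.75 = ¥20,594.56.
Line 3 (4937.72, Narena, 1,190 kg, ¥168,432.60):
Base rate for 4937.72 is 13% + ¥2.17/kg.
The additional-duty order on 4937.72 targets Erios, not Narena; it does not apply.
Duty = ¥168,432.60 × 13% + 1,190 × ¥2.17 = ¥24,478.54.
Total = ¥181,983.37 + ¥20,594.56 + ¥24,478.54 = ¥227,056.47.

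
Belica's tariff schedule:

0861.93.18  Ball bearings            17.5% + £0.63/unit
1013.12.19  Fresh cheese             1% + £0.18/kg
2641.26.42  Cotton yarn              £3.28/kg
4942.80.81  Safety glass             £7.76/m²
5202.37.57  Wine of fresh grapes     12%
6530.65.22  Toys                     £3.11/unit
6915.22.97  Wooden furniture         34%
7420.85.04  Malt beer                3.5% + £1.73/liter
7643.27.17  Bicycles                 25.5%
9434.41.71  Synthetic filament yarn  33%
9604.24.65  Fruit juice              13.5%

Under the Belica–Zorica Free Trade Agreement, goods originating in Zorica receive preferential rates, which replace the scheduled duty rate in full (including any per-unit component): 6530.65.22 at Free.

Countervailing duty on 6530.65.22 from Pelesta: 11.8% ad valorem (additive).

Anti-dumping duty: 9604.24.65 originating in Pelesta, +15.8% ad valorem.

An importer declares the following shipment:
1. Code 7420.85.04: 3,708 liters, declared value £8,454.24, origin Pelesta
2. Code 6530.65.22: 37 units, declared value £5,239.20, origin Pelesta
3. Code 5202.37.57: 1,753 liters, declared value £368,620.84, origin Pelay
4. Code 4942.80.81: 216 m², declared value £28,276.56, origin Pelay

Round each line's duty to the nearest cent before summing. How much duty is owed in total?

£53,354.70

Line 1 (7420.85.04, Pelesta, 3,708 liters, £8,454.24):
Base rate for 7420.85.04 is 3.5% + £1.73/liter.
Duty = £8,454.24 × 3.5% + 3,708 × £1.73 = £6,710.74.
Line 2 (6530.65.22, Pelesta, 37 units, £5,239.20):
Base rate for 6530.65.22 is £3.11/unit.
6530.65.22 has an FTA preferential rate, but origin Pelesta is not Zorica; base rate stands.
Additional duty on 6530.65.22 from Pelesta: +11.8% ad valorem. Applied ad valorem rate = 11.8%.
Duty = £5,239.20 × 11.8% + 37 × £3.11 = £733.30.
Line 3 (5202.37.57, Pelay, 1,753 liters, £368,620.84):
Base rate for 5202.37.57 is 12%.
Duty = £368,620.84 × 12% = £44,234.50.
Line 4 (4942.80.81, Pelay, 216 m², £28,276.56):
Base rate for 4942.80.81 is £7.76/m².
Duty = 216 × £7.76 = £1,676.16.
Total = £6,710.74 + £733.30 + £44,234.50 + £1,676.16 = £53,354.70.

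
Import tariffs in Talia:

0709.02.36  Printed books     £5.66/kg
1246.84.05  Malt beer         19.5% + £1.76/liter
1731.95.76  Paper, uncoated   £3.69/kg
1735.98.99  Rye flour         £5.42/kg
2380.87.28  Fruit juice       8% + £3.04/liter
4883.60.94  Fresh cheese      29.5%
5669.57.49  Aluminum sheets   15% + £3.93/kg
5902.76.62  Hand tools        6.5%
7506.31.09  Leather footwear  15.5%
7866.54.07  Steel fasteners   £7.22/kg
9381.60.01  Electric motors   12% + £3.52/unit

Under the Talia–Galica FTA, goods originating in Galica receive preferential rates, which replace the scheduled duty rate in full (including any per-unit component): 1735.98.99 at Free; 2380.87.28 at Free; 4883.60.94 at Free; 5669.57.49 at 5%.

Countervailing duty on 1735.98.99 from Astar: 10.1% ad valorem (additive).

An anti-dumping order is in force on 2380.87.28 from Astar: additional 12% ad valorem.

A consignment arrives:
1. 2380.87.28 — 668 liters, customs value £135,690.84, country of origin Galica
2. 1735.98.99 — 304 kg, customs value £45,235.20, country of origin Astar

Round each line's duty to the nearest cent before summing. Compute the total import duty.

Line 1 (2380.87.28, Galica, 668 liters, £135,690.84):
Base rate for 2380.87.28 is 8% + £3.04/liter.
Origin Galica qualifies under the Talia–Galica agreement and 2380.87.28 is covered: preferential rate Free applies instead.
The additional-duty order on 2380.87.28 targets Astar, not Galica; it does not apply.
Duty = £135,690.84 × 0% = £0.00.
Line 2 (1735.98.99, Astar, 304 kg, £45,235.20):
Base rate for 1735.98.99 is £5.42/kg.
1735.98.99 has an FTA preferential rate, but origin Astar is not Galica; base rate stands.
Additional duty on 1735.98.99 from Astar: +10.1% ad valorem. Applied ad valorem rate = 10.1%.
Duty = £45,235.20 × 10.1% + 304 × £5.42 = £6,216.44.
Total = £0.00 + £6,216.44 = £6,216.44.

£6,216.44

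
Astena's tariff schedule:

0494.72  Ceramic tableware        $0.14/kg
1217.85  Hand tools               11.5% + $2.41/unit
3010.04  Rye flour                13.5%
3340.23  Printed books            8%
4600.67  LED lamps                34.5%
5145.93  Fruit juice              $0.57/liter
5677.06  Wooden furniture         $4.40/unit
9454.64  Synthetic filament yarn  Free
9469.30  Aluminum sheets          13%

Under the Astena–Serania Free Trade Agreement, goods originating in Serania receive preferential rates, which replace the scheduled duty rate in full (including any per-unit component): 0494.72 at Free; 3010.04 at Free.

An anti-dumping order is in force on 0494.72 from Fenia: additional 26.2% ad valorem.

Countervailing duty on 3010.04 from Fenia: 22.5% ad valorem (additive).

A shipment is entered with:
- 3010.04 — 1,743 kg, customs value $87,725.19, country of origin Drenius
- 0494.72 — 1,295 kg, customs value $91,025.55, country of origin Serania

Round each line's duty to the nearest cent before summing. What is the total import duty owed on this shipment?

$11,842.90

Line 1 (3010.04, Drenius, 1,743 kg, $87,725.19):
Base rate for 3010.04 is 13.5%.
3010.04 has an FTA preferential rate, but origin Drenius is not Serania; base rate stands.
The additional-duty order on 3010.04 targets Fenia, not Drenius; it does not apply.
Duty = $87,725.19 × 13.5% = $11,842.90.
Line 2 (0494.72, Serania, 1,295 kg, $91,025.55):
Base rate for 0494.72 is $0.14/kg.
Origin Serania qualifies under the Astena–Serania agreement and 0494.72 is covered: preferential rate Free applies instead.
The additional-duty order on 0494.72 targets Fenia, not Serania; it does not apply.
Duty = $91,025.55 × 0% = $0.00.
Total = $11,842.90 + $0.00 = $11,842.90.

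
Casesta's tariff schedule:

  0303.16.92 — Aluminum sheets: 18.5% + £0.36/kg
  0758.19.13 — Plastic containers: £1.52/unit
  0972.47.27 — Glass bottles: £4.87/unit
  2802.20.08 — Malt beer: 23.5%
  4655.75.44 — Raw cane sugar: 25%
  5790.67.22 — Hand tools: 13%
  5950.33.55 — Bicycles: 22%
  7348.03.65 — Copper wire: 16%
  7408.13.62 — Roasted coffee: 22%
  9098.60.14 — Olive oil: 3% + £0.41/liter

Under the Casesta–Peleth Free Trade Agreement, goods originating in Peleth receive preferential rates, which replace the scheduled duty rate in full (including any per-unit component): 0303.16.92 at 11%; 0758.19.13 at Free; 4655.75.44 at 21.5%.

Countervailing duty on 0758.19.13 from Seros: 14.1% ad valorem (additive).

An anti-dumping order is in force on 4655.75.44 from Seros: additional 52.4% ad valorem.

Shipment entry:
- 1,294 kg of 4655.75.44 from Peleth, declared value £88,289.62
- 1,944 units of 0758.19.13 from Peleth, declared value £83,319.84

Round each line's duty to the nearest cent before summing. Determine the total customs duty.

Line 1 (4655.75.44, Peleth, 1,294 kg, £88,289.62):
Base rate for 4655.75.44 is 25%.
Origin Peleth qualifies under the Casesta–Peleth agreement and 4655.75.44 is covered: preferential rate 21.5% applies instead.
The additional-duty order on 4655.75.44 targets Seros, not Peleth; it does not apply.
Duty = £88,289.62 × 21.5% = £18,982.27.
Line 2 (0758.19.13, Peleth, 1,944 units, £83,319.84):
Base rate for 0758.19.13 is £1.52/unit.
Origin Peleth qualifies under the Casesta–Peleth agreement and 0758.19.13 is covered: preferential rate Free applies instead.
The additional-duty order on 0758.19.13 targets Seros, not Peleth; it does not apply.
Duty = £83,319.84 × 0% = £0.00.
Total = £18,982.27 + £0.00 = £18,982.27.

£18,982.27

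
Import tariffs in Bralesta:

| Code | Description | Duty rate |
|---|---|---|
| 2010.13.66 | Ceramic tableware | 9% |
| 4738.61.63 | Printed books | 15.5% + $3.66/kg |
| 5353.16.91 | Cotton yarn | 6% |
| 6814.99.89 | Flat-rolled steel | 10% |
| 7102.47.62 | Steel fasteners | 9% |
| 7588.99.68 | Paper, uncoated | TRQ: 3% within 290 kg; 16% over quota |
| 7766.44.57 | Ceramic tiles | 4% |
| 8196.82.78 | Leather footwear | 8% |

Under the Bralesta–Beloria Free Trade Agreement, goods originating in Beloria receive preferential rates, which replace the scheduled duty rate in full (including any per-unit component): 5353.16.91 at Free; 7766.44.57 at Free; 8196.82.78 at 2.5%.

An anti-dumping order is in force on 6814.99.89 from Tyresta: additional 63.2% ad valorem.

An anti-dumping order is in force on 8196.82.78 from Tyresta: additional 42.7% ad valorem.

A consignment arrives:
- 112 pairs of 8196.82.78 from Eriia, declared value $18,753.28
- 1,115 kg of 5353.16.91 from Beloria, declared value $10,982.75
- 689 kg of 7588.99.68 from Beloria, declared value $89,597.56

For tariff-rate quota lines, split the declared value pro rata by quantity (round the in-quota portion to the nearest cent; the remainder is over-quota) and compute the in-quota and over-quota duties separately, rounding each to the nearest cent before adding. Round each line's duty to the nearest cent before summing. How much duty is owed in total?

$10,933.36

Line 1 (8196.82.78, Eriia, 112 pairs, $18,753.28):
Base rate for 8196.82.78 is 8%.
8196.82.78 has an FTA preferential rate, but origin Eriia is not Beloria; base rate stands.
The additional-duty order on 8196.82.78 targets Tyresta, not Eriia; it does not apply.
Duty = $18,753.28 × 8% = $1,500.26.
Line 2 (5353.16.91, Beloria, 1,115 kg, $10,982.75):
Base rate for 5353.16.91 is 6%.
Origin Beloria qualifies under the Bralesta–Beloria agreement and 5353.16.91 is covered: preferential rate Free applies instead.
Duty = $10,982.75 × 0% = $0.00.
Line 3 (7588.99.68, Beloria, 689 kg, $89,597.56):
Code 7588.99.68 is under a tariff-rate quota (threshold 290 kg). In-quota: 290 kg at 3%; over-quota: 399 kg at 16%.
Pro-rata value split: in-quota = $89,597.56 × 290/689 = $37,711.60; over-quota = $89,597.56 − $37,711.60 = $51,885.96.
In-quota duty = $37,711.60 × 3% = $1,131.35. Over-quota duty = $51,885.96 × 16% = $8,301.75.
Line duty = $1,131.35 + $8,301.75 = $9,433.10.
Total = $1,500.26 + $0.00 + $9,433.10 = $10,933.36.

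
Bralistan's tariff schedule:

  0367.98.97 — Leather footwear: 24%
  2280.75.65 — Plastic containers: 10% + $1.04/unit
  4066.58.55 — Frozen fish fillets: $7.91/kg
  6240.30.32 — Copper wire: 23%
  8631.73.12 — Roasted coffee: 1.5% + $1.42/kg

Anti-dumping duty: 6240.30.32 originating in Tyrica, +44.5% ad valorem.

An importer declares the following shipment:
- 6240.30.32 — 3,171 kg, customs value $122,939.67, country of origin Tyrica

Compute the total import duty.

$82,984.28

Line 1 (6240.30.32, Tyrica, 3,171 kg, $122,939.67):
Base rate for 6240.30.32 is 23%.
Additional duty on 6240.30.32 from Tyrica: +44.5%. Applied ad valorem rate: 23% + 44.5% = 67.5%.
Duty = $122,939.67 × 67.5% = $82,984.28.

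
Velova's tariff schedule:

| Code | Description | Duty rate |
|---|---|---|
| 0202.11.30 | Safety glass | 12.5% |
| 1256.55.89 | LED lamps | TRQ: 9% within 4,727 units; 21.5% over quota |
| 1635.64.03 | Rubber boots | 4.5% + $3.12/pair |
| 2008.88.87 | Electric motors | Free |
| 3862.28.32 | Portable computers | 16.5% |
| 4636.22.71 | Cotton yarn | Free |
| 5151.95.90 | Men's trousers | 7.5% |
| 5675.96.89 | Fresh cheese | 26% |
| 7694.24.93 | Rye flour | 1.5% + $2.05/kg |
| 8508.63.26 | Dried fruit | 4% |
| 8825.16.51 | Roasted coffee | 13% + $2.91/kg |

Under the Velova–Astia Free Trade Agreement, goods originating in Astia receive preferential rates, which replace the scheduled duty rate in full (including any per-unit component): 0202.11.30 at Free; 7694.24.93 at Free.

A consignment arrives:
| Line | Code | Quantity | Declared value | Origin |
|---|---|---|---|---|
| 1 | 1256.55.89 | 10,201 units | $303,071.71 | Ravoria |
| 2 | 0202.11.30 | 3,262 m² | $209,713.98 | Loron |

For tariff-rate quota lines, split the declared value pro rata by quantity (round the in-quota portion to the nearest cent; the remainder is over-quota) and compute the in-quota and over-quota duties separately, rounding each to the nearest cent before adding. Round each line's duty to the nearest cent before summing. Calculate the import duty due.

$73,819.78

Line 1 (1256.55.89, Ravoria, 10,201 units, $303,071.71):
Code 1256.55.89 is under a tariff-rate quota (threshold 4,727 units). In-quota: 4,727 units at 9%; over-quota: 5,474 units at 21.5%.
Pro-rata value split: in-quota = $303,071.71 × 4,727/10,201 = $140,439.17; over-quota = $303,071.71 − $140,439.17 = $162,632.54.
In-quota duty = $140,439.17 × 9% = $12,639.53. Over-quota duty = $162,632.54 × 21.5% = $34,966.00.
Line duty = $12,639.53 + $34,966.00 = $47,605.53.
Line 2 (0202.11.30, Loron, 3,262 m², $209,713.98):
Base rate for 0202.11.30 is 12.5%.
0202.11.30 has an FTA preferential rate, but origin Loron is not Astia; base rate stands.
Duty = $209,713.98 × 12.5% = $26,214.25.
Total = $47,605.53 + $26,214.25 = $73,819.78.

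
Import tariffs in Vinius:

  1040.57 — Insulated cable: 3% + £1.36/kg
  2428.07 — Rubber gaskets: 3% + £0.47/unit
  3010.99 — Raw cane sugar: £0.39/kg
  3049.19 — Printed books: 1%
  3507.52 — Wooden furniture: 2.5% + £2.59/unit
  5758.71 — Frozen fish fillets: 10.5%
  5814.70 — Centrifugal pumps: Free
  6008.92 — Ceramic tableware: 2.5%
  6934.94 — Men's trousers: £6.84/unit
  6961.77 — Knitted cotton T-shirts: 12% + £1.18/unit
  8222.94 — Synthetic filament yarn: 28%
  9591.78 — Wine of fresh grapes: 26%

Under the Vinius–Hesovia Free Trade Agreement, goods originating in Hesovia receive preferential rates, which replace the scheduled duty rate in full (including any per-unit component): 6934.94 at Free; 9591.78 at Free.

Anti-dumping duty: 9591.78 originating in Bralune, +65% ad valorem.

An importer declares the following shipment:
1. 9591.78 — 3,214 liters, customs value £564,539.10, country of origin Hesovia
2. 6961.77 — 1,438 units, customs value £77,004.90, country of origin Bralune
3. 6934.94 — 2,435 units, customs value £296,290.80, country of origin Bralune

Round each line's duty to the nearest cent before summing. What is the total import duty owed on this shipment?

Line 1 (9591.78, Hesovia, 3,214 liters, £564,539.10):
Base rate for 9591.78 is 26%.
Origin Hesovia qualifies under the Vinius–Hesovia agreement and 9591.78 is covered: preferential rate Free applies instead.
The additional-duty order on 9591.78 targets Bralune, not Hesovia; it does not apply.
Duty = £564,539.10 × 0% = £0.00.
Line 2 (6961.77, Bralune, 1,438 units, £77,004.90):
Base rate for 6961.77 is 12% + £1.18/unit.
Duty = £77,004.90 × 12% + 1,438 × £1.18 = £10,937.43.
Line 3 (6934.94, Bralune, 2,435 units, £296,290.80):
Base rate for 6934.94 is £6.84/unit.
6934.94 has an FTA preferential rate, but origin Bralune is not Hesovia; base rate stands.
Duty = 2,435 × £6.84 = £16,655.40.
Total = £0.00 + £10,937.43 + £16,655.40 = £27,592.83.

£27,592.83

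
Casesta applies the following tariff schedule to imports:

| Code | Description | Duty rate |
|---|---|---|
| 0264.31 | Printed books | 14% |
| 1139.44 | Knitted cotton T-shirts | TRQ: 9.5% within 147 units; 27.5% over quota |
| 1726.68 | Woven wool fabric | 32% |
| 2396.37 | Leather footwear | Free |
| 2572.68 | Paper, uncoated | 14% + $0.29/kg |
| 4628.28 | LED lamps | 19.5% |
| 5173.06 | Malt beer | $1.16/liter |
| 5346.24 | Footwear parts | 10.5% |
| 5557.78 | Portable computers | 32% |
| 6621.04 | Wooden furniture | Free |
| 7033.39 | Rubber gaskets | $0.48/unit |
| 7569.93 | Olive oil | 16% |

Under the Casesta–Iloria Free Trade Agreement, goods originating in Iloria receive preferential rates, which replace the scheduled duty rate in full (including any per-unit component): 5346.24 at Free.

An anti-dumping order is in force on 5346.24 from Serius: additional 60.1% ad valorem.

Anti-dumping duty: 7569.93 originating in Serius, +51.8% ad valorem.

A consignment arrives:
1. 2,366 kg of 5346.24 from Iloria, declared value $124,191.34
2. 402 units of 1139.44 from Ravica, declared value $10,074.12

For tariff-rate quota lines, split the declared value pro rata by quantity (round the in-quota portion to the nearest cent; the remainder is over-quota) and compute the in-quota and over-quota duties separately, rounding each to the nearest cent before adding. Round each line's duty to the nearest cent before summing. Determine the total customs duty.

Line 1 (5346.24, Iloria, 2,366 kg, $124,191.34):
Base rate for 5346.24 is 10.5%.
Origin Iloria qualifies under the Casesta–Iloria agreement and 5346.24 is covered: preferential rate Free applies instead.
The additional-duty order on 5346.24 targets Serius, not Iloria; it does not apply.
Duty = $124,191.34 × 0% = $0.00.
Line 2 (1139.44, Ravica, 402 units, $10,074.12):
Code 1139.44 is under a tariff-rate quota (threshold 147 units). In-quota: 147 units at 9.5%; over-quota: 255 units at 27.5%.
Pro-rata value split: in-quota = $10,074.12 × 147/402 = $3,683.82; over-quota = $10,074.12 − $3,683.82 = $6,390.30.
In-quota duty = $3,683.82 × 9.5% = $349.96. Over-quota duty = $6,390.30 × 27.5% = $1,757.33.
Line duty = $349.96 + $1,757.33 = $2,107.29.
Total = $0.00 + $2,107.29 = $2,107.29.

$2,107.29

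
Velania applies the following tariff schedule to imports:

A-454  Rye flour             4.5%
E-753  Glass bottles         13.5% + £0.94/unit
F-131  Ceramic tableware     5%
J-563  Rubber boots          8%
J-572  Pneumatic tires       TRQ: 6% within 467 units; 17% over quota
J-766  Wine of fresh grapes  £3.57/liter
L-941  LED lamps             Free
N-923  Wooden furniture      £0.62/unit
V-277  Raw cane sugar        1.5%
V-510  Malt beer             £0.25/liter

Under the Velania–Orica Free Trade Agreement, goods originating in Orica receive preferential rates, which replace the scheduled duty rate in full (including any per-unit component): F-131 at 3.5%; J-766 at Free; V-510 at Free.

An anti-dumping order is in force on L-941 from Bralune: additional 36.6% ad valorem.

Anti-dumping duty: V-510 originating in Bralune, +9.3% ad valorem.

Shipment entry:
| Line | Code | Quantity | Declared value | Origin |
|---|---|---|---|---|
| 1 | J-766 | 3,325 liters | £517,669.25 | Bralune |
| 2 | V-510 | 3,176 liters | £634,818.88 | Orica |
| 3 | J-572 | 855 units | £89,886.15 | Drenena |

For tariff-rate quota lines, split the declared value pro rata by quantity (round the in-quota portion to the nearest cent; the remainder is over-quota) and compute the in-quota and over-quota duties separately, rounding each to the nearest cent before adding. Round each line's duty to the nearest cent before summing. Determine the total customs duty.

£21,750.36

Line 1 (J-766, Bralune, 3,325 liters, £517,669.25):
Base rate for J-766 is £3.57/liter.
J-766 has an FTA preferential rate, but origin Bralune is not Orica; base rate stands.
Duty = 3,325 × £3.57 = £11,870.25.
Line 2 (V-510, Orica, 3,176 liters, £634,818.88):
Base rate for V-510 is £0.25/liter.
Origin Orica qualifies under the Velania–Orica agreement and V-510 is covered: preferential rate Free applies instead.
The additional-duty order on V-510 targets Bralune, not Orica; it does not apply.
Duty = £634,818.88 × 0% = £0.00.
Line 3 (J-572, Drenena, 855 units, £89,886.15):
Code J-572 is under a tariff-rate quota (threshold 467 units). In-quota: 467 units at 6%; over-quota: 388 units at 17%.
Pro-rata value split: in-quota = £89,886.15 × 467/855 = £49,095.71; over-quota = £89,886.15 − £49,095.71 = £40,790.44.
In-quota duty = £49,095.71 × 6% = £2,945.74. Over-quota duty = £40,790.44 × 17% = £6,934.37.
Line duty = £2,945.74 + £6,934.37 = £9,880.11.
Total = £11,870.25 + £0.00 + £9,880.11 = £21,750.36.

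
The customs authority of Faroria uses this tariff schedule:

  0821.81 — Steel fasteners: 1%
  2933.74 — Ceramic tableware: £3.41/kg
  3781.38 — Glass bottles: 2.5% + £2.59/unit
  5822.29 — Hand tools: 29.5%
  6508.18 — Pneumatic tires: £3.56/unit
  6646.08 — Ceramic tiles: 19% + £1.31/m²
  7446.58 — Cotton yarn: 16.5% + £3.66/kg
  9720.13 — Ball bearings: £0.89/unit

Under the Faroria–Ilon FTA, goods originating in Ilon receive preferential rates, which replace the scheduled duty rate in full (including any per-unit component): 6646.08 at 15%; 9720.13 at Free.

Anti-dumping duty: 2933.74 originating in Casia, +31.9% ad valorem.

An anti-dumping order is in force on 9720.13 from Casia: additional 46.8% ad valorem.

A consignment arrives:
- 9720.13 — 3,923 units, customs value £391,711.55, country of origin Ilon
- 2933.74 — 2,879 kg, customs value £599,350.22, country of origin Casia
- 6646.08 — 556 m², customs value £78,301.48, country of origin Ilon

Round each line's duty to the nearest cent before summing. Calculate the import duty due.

£212,755.33

Line 1 (9720.13, Ilon, 3,923 units, £391,711.55):
Base rate for 9720.13 is £0.89/unit.
Origin Ilon qualifies under the Faroria–Ilon agreement and 9720.13 is covered: preferential rate Free applies instead.
The additional-duty order on 9720.13 targets Casia, not Ilon; it does not apply.
Duty = £391,711.55 × 0% = £0.00.
Line 2 (2933.74, Casia, 2,879 kg, £599,350.22):
Base rate for 2933.74 is £3.41/kg.
Additional duty on 2933.74 from Casia: +31.9% ad valorem. Applied ad valorem rate = 31.9%.
Duty = £599,350.22 × 31.9% + 2,879 × £3.41 = £201,010.11.
Line 3 (6646.08, Ilon, 556 m², £78,301.48):
Base rate for 6646.08 is 19% + £1.31/m².
Origin Ilon qualifies under the Faroria–Ilon agreement and 6646.08 is covered: preferential rate 15% applies instead.
Duty = £78,301.48 × 15% = £11,745.22.
Total = £0.00 + £201,010.11 + £11,745.22 = £212,755.33.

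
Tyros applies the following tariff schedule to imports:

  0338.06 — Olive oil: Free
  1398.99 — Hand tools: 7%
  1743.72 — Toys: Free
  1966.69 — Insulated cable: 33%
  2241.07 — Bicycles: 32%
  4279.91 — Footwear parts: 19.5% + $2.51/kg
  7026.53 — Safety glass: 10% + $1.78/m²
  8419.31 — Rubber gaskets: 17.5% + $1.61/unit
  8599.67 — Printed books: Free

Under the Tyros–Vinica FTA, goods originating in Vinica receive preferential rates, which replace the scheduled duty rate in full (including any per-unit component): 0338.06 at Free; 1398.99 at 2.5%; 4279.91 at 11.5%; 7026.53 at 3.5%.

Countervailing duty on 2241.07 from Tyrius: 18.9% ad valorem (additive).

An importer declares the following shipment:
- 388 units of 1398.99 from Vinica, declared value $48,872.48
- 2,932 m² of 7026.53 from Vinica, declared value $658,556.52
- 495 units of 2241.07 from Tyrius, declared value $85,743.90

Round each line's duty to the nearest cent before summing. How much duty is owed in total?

Line 1 (1398.99, Vinica, 388 units, $48,872.48):
Base rate for 1398.99 is 7%.
Origin Vinica qualifies under the Tyros–Vinica agreement and 1398.99 is covered: preferential rate 2.5% applies instead.
Duty = $48,872.48 × 2.5% = $1,221.81.
Line 2 (7026.53, Vinica, 2,932 m², $658,556.52):
Base rate for 7026.53 is 10% + $1.78/m².
Origin Vinica qualifies under the Tyros–Vinica agreement and 7026.53 is covered: preferential rate 3.5% applies instead.
Duty = $658,556.52 × 3.5% = $23,049.48.
Line 3 (2241.07, Tyrius, 495 units, $85,743.90):
Base rate for 2241.07 is 32%.
Additional duty on 2241.07 from Tyrius: +18.9%. Applied ad valorem rate: 32% + 18.9% = 50.9%.
Duty = $85,743.90 × 50.9% = $43,643.65.
Total = $1,221.81 + $23,049.48 + $43,643.65 = $67,914.94.

$67,914.94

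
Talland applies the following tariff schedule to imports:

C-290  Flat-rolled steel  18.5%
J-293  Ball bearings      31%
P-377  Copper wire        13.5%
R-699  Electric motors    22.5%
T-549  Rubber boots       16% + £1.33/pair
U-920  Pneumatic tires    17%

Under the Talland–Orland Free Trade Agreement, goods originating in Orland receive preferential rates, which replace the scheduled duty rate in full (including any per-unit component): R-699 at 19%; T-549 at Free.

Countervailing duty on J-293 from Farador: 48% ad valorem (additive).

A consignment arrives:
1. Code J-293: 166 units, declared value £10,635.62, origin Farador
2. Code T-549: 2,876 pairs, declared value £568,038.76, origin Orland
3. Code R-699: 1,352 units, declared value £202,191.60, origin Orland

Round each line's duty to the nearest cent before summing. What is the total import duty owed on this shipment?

Line 1 (J-293, Farador, 166 units, £10,635.62):
Base rate for J-293 is 31%.
Additional duty on J-293 from Farador: +48%. Applied ad valorem rate: 31% + 48% = 79%.
Duty = £10,635.62 × 79% = £8,402.14.
Line 2 (T-549, Orland, 2,876 pairs, £568,038.76):
Base rate for T-549 is 16% + £1.33/pair.
Origin Orland qualifies under the Talland–Orland agreement and T-549 is covered: preferential rate Free applies instead.
Duty = £568,038.76 × 0% = £0.00.
Line 3 (R-699, Orland, 1,352 units, £202,191.60):
Base rate for R-699 is 22.5%.
Origin Orland qualifies under the Talland–Orland agreement and R-699 is covered: preferential rate 19% applies instead.
Duty = £202,191.60 × 19% = £38,416.40.
Total = £8,402.14 + £0.00 + £38,416.40 = £46,818.54.

£46,818.54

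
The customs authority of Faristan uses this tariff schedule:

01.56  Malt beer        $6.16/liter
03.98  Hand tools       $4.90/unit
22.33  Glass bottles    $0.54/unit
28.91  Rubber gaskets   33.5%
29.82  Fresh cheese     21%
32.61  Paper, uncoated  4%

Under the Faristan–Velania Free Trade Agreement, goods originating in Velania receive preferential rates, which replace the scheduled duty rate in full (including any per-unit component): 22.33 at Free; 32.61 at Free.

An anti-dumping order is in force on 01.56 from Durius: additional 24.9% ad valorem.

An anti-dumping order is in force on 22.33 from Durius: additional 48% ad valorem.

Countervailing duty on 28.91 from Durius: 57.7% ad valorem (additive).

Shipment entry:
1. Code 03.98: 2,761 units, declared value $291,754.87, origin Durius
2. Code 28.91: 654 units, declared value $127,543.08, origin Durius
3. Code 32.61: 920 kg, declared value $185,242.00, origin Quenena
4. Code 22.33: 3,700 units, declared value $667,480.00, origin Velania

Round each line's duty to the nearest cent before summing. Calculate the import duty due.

Line 1 (03.98, Durius, 2,761 units, $291,754.87):
Base rate for 03.98 is $4.90/unit.
Duty = 2,761 × $4.90 = $13,528.90.
Line 2 (28.91, Durius, 654 units, $127,543.08):
Base rate for 28.91 is 33.5%.
Additional duty on 28.91 from Durius: +57.7%. Applied ad valorem rate: 33.5% + 57.7% = 91.2%.
Duty = $127,543.08 × 91.2% = $116,319.29.
Line 3 (32.61, Quenena, 920 kg, $185,242.00):
Base rate for 32.61 is 4%.
32.61 has an FTA preferential rate, but origin Quenena is not Velania; base rate stands.
Duty = $185,242.00 × 4% = $7,409.68.
Line 4 (22.33, Velania, 3,700 units, $667,480.00):
Base rate for 22.33 is $0.54/unit.
Origin Velania qualifies under the Faristan–Velania agreement and 22.33 is covered: preferential rate Free applies instead.
The additional-duty order on 22.33 targets Durius, not Velania; it does not apply.
Duty = $667,480.00 × 0% = $0.00.
Total = $13,528.90 + $116,319.29 + $7,409.68 + $0.00 = $137,257.87.

$137,257.87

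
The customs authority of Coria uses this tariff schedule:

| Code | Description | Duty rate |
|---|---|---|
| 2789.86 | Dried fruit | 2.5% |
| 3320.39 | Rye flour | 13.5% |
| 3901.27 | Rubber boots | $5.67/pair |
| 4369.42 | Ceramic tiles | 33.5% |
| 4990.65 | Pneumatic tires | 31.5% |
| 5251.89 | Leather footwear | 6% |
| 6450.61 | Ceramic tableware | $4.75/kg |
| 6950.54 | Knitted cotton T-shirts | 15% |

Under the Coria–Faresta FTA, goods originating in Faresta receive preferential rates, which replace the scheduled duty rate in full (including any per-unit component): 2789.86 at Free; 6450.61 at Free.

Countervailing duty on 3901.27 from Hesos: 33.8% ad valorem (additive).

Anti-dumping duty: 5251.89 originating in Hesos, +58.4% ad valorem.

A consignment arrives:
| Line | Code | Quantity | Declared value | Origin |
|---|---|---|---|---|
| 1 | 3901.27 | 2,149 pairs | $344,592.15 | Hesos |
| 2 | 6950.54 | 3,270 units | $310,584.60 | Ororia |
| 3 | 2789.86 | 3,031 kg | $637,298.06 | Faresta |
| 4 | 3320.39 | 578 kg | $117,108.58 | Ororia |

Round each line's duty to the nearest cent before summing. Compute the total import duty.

Line 1 (3901.27, Hesos, 2,149 pairs, $344,592.15):
Base rate for 3901.27 is $5.67/pair.
Additional duty on 3901.27 from Hesos: +33.8% ad valorem. Applied ad valorem rate = 33.8%.
Duty = $344,592.15 × 33.8% + 2,149 × $5.67 = $128,656.98.
Line 2 (6950.54, Ororia, 3,270 units, $310,584.60):
Base rate for 6950.54 is 15%.
Duty = $310,584.60 × 15% = $46,587.69.
Line 3 (2789.86, Faresta, 3,031 kg, $637,298.06):
Base rate for 2789.86 is 2.5%.
Origin Faresta qualifies under the Coria–Faresta agreement and 2789.86 is covered: preferential rate Free applies instead.
Duty = $637,298.06 × 0% = $0.00.
Line 4 (3320.39, Ororia, 578 kg, $117,108.58):
Base rate for 3320.39 is 13.5%.
Duty = $117,108.58 × 13.5% = $15,809.66.
Total = $128,656.98 + $46,587.69 + $0.00 + $15,809.66 = $191,054.33.

$191,054.33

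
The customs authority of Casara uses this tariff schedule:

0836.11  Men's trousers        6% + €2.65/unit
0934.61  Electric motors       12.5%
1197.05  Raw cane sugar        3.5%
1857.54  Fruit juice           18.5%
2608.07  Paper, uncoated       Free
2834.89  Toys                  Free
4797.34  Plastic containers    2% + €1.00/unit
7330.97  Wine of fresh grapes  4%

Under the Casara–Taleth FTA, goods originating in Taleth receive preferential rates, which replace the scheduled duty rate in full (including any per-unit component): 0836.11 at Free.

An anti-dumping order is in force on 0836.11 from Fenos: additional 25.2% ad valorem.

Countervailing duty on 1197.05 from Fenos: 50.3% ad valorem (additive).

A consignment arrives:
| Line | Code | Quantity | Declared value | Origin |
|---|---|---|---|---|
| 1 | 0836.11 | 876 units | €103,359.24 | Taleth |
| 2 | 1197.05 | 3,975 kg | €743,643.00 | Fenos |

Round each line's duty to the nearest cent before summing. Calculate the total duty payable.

Line 1 (0836.11, Taleth, 876 units, €103,359.24):
Base rate for 0836.11 is 6% + €2.65/unit.
Origin Taleth qualifies under the Casara–Taleth agreement and 0836.11 is covered: preferential rate Free applies instead.
The additional-duty order on 0836.11 targets Fenos, not Taleth; it does not apply.
Duty = €103,359.24 × 0% = €0.00.
Line 2 (1197.05, Fenos, 3,975 kg, €743,643.00):
Base rate for 1197.05 is 3.5%.
Additional duty on 1197.05 from Fenos: +50.3%. Applied ad valorem rate: 3.5% + 50.3% = 53.8%.
Duty = €743,643.00 × 53.8% = €400,079.93.
Total = €0.00 + €400,079.93 = €400,079.93.

€400,079.93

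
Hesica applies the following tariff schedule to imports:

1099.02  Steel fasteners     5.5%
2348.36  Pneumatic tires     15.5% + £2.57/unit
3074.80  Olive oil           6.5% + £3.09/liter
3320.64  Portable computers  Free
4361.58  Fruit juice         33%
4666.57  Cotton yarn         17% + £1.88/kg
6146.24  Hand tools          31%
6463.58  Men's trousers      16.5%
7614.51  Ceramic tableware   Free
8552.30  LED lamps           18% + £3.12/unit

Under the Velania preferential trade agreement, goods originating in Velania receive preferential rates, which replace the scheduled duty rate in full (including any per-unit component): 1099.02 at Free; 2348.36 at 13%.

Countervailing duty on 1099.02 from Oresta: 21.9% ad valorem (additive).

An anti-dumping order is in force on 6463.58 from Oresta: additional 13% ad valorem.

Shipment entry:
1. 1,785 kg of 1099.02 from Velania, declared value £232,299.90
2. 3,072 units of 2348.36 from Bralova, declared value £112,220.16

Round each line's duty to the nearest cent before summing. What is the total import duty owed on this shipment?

Line 1 (1099.02, Velania, 1,785 kg, £232,299.90):
Base rate for 1099.02 is 5.5%.
Origin Velania qualifies under the Hesica–Velania agreement and 1099.02 is covered: preferential rate Free applies instead.
The additional-duty order on 1099.02 targets Oresta, not Velania; it does not apply.
Duty = £232,299.90 × 0% = £0.00.
Line 2 (2348.36, Bralova, 3,072 units, £112,220.16):
Base rate for 2348.36 is 15.5% + £2.57/unit.
2348.36 has an FTA preferential rate, but origin Bralova is not Velania; base rate stands.
Duty = £112,220.16 × 15.5% + 3,072 × £2.57 = £25,289.16.
Total = £0.00 + £25,289.16 = £25,289.16.

£25,289.16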